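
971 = 971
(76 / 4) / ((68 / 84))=399 / 17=23.47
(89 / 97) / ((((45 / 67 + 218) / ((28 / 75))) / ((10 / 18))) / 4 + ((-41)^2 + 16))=95408 / 203868683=0.00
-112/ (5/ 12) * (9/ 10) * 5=-6048/ 5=-1209.60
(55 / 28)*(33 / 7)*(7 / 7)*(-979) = -1776885 / 196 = -9065.74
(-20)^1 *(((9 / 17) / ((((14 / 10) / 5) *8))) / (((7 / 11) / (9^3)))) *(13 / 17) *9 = -1055500875 / 28322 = -37267.88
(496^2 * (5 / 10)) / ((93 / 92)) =365056 / 3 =121685.33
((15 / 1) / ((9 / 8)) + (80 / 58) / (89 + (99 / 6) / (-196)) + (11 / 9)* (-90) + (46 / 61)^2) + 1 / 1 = -214572741893 / 2256700917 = -95.08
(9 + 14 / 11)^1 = 10.27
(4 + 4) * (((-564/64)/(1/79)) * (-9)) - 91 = 100069/2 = 50034.50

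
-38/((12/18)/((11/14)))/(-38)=33/28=1.18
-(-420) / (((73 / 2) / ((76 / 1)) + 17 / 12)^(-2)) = 26187875 / 17328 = 1511.30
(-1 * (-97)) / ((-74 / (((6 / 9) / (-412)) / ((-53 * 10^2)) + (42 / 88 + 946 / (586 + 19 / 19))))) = -4285244932279 / 1565045077200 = -2.74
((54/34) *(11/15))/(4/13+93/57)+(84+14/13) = 85.68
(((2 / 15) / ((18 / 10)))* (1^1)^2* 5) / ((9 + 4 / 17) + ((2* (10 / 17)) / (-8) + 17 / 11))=3740 / 107379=0.03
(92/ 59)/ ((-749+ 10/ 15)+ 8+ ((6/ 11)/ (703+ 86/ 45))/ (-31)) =-2985453636/ 1417430696369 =-0.00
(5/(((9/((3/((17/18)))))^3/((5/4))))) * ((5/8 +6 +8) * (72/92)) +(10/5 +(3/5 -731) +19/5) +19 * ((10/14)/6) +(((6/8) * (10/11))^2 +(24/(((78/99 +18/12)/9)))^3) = 16623835660417016473877/19771522018890180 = 840796.96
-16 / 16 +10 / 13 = -3 / 13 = -0.23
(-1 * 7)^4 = 2401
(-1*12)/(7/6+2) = -3.79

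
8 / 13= 0.62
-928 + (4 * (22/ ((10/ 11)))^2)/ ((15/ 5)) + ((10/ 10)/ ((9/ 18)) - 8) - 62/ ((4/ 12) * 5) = -190.35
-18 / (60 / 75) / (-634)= 45 / 1268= 0.04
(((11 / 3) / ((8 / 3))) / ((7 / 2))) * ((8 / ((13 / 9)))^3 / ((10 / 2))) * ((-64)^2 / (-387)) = -467140608 / 3306485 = -141.28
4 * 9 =36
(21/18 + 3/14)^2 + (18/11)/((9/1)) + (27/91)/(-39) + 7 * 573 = 3290000249/819819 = 4013.08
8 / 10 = 4 / 5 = 0.80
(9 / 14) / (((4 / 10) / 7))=45 / 4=11.25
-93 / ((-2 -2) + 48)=-93 / 44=-2.11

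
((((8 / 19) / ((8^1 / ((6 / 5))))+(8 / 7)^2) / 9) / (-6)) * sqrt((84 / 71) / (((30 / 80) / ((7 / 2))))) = -12748 * sqrt(71) / 1274805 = -0.08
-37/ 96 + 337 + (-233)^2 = 5244059/ 96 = 54625.61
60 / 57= 1.05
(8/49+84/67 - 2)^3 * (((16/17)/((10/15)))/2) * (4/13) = -336563517312/7819967027327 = -0.04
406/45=9.02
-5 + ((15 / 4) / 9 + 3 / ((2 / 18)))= 269 / 12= 22.42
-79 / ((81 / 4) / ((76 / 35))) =-24016 / 2835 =-8.47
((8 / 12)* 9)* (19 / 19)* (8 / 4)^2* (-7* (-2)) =336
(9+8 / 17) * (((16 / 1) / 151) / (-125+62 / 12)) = -15456 / 1845673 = -0.01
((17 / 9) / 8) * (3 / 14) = 17 / 336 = 0.05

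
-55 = -55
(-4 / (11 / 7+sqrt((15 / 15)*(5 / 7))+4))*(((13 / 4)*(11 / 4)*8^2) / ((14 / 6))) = -133848 / 743+3432*sqrt(35) / 743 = -152.82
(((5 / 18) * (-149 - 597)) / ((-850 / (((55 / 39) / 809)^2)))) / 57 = 225665 / 17362911012642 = 0.00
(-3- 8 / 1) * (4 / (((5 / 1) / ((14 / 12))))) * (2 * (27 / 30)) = -462 / 25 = -18.48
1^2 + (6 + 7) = 14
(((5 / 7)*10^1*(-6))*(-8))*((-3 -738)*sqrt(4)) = -3556800 / 7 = -508114.29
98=98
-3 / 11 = -0.27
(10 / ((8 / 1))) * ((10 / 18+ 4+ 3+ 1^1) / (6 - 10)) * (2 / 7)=-55 / 72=-0.76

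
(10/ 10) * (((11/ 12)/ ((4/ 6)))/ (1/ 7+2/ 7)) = 77/ 24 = 3.21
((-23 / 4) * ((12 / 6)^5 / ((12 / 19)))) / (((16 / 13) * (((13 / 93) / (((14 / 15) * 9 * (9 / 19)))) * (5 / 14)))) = -943299 / 50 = -18865.98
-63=-63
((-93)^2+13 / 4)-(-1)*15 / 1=34669 / 4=8667.25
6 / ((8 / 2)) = 1.50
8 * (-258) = -2064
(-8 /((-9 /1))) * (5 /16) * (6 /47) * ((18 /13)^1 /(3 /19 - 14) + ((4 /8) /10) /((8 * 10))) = -543781 /154265280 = -0.00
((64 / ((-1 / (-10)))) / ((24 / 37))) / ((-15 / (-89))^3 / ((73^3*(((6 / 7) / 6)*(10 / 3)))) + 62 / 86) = 69811788228406880 / 51009557966553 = 1368.60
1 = 1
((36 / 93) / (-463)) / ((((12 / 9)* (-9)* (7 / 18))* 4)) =9 / 200942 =0.00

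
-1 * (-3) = 3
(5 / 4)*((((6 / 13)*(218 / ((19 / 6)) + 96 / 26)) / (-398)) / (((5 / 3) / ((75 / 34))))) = -3023325 / 21725626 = -0.14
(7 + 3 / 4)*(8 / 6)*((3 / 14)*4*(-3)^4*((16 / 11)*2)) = 160704 / 77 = 2087.06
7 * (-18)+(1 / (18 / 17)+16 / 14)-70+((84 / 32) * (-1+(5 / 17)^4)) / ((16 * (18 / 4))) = -4082098793 / 21047292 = -193.95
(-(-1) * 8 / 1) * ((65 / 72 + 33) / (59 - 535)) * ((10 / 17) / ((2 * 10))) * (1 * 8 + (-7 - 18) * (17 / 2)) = 998369 / 291312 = 3.43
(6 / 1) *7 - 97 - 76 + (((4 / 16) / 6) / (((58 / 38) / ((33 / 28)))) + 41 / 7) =-812719 / 6496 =-125.11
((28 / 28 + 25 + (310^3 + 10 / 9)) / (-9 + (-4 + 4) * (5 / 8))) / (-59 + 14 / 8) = 1072476976 / 18549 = 57818.59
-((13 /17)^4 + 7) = -613208 /83521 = -7.34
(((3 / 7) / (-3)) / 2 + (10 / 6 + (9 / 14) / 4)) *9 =885 / 56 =15.80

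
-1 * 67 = -67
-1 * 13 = -13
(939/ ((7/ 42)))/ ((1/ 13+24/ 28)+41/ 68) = 34863192/ 9511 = 3665.57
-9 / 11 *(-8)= 72 / 11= 6.55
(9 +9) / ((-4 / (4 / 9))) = -2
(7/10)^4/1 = 2401/10000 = 0.24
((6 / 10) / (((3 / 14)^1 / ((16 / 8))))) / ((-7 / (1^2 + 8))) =-36 / 5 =-7.20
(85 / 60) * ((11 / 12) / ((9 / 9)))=187 / 144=1.30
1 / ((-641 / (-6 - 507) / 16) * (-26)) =-4104 / 8333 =-0.49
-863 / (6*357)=-863 / 2142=-0.40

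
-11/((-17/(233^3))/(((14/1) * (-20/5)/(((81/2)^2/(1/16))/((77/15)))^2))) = -5774839768621/329307415650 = -17.54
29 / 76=0.38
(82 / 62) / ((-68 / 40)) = -410 / 527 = -0.78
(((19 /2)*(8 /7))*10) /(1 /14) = 1520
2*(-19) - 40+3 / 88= -6861 / 88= -77.97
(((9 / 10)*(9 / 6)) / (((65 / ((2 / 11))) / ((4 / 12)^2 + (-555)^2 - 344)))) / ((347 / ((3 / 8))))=191709 / 152680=1.26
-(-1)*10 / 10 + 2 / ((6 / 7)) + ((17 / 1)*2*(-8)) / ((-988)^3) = 602768971 / 180830676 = 3.33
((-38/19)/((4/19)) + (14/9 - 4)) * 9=-215/2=-107.50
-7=-7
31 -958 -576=-1503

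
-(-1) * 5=5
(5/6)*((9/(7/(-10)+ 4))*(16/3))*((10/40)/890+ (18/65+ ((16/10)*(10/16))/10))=5290/1157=4.57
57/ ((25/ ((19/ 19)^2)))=57/ 25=2.28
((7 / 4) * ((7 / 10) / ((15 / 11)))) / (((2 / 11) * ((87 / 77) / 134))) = 30587711 / 52200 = 585.97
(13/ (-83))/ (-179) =13/ 14857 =0.00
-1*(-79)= 79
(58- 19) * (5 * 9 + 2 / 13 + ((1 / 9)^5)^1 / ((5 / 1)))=173308828 / 98415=1761.00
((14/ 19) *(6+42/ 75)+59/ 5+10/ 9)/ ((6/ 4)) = 151718/ 12825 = 11.83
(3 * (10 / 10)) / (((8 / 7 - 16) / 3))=-63 / 104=-0.61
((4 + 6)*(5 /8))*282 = 3525 /2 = 1762.50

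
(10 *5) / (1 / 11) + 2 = 552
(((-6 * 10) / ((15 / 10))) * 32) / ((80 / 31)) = -496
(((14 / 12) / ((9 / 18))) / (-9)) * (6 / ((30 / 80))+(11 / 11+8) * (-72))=163.85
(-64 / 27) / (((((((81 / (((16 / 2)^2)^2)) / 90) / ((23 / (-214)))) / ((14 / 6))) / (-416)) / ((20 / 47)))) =-1755735654400 / 3666141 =-478905.65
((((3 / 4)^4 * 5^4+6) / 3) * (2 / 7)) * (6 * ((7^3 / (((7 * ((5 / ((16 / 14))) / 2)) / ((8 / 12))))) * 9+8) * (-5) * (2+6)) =-4642329 / 7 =-663189.86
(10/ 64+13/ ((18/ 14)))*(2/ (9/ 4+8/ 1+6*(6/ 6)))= 2957/ 2340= 1.26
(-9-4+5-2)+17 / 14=-123 / 14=-8.79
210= 210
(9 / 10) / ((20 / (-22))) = -0.99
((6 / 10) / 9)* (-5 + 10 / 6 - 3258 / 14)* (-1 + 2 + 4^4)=-4044.28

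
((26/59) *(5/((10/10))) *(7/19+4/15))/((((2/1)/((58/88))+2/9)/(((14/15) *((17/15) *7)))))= 6687226/2101875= 3.18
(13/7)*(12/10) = 78/35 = 2.23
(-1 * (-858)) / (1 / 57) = 48906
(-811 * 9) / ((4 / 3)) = -5474.25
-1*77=-77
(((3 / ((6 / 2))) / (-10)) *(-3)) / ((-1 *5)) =-3 / 50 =-0.06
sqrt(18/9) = sqrt(2) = 1.41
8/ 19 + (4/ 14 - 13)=-1635/ 133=-12.29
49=49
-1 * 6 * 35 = -210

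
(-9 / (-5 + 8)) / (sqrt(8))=-3 * sqrt(2) / 4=-1.06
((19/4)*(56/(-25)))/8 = -133/100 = -1.33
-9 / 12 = -3 / 4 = -0.75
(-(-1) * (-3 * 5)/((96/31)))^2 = 24025/1024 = 23.46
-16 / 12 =-4 / 3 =-1.33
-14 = -14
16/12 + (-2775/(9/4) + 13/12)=-14771/12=-1230.92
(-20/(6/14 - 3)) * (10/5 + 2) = 280/9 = 31.11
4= 4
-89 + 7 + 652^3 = 277167726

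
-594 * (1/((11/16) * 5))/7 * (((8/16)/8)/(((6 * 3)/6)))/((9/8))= -16/35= -0.46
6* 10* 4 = 240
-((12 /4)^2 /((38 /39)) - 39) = 29.76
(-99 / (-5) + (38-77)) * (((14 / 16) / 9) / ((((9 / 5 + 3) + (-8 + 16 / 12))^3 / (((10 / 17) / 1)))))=1125 / 6664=0.17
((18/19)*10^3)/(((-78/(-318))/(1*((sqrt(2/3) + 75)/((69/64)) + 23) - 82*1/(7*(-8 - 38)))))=6784000*sqrt(6)/5681 + 14256576000/39767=361427.75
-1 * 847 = -847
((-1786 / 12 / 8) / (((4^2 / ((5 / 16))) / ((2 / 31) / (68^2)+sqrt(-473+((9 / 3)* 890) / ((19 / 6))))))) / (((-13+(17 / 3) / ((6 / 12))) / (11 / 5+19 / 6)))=143773 / 8807055360+7567* sqrt(133627) / 122880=22.51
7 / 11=0.64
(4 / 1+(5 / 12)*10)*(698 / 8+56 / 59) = 720.29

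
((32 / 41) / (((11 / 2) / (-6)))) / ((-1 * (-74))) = -0.01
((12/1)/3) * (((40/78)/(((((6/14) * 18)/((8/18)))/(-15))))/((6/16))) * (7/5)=-62720/9477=-6.62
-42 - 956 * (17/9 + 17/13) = -3097.93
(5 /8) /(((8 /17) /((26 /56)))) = 1105 /1792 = 0.62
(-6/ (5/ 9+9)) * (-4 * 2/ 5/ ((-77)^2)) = 216/ 1274735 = 0.00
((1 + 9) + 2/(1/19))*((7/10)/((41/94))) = 15792/205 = 77.03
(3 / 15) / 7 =1 / 35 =0.03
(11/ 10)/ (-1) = -11/ 10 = -1.10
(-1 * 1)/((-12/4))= 0.33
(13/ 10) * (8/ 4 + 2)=5.20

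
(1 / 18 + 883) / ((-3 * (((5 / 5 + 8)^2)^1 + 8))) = -15895 / 4806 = -3.31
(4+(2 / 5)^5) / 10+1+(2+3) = 100016 / 15625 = 6.40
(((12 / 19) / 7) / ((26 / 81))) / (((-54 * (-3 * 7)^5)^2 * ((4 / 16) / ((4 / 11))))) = 8 / 951703968973214457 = 0.00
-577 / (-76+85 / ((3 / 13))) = -1731 / 877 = -1.97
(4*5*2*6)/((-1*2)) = -120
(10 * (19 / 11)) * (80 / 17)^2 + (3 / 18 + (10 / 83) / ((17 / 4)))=605876737 / 1583142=382.71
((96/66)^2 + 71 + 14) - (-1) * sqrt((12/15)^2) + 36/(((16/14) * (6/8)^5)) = 3604423/16335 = 220.66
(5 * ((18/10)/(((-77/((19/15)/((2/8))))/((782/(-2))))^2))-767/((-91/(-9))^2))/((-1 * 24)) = -11465072053/46246200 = -247.91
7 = 7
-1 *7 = -7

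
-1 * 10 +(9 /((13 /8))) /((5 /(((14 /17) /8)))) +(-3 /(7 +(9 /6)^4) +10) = -0.13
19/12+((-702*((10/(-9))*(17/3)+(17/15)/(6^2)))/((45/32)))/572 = 69803/9900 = 7.05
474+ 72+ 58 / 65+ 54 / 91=19162 / 35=547.49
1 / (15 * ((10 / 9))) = 3 / 50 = 0.06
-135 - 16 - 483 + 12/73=-46270/73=-633.84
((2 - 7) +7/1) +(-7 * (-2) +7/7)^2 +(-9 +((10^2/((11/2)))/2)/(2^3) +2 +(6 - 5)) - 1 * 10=4667/22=212.14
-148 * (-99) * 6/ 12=7326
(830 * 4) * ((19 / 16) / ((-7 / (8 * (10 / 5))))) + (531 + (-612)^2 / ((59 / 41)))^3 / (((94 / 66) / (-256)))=-215460371481109700623385672 / 67569691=-3188713286865699898.25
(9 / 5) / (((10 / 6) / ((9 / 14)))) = 243 / 350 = 0.69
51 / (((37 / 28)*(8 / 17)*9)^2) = 240737 / 147852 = 1.63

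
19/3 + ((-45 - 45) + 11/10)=-2477/30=-82.57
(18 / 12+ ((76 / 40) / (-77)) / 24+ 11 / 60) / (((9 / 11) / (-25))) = -51815 / 1008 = -51.40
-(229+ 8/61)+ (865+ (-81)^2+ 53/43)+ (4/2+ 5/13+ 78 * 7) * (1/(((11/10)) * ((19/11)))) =4850506810/647881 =7486.72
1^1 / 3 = 1 / 3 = 0.33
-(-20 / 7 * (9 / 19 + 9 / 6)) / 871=750 / 115843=0.01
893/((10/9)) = 8037/10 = 803.70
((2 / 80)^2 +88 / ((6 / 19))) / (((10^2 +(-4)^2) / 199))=266182997 / 556800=478.06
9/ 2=4.50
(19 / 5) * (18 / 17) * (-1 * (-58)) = 19836 / 85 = 233.36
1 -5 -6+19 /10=-81 /10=-8.10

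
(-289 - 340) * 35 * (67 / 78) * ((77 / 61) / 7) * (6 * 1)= -20460.35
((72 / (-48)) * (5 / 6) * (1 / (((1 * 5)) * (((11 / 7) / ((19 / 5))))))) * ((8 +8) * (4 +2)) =-58.04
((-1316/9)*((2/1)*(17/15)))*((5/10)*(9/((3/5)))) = -22372/9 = -2485.78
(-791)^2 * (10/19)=6256810/19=329305.79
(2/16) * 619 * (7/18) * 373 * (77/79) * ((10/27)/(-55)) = -11313463/153576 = -73.67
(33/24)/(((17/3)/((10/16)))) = 165/1088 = 0.15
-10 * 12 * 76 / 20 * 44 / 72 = -836 / 3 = -278.67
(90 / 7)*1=90 / 7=12.86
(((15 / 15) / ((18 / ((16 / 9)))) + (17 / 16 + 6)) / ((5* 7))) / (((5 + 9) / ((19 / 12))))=176339 / 7620480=0.02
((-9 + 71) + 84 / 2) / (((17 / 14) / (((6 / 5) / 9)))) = 2912 / 255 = 11.42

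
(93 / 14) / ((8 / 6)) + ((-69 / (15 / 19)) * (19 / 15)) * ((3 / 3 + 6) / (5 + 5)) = -1522763 / 21000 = -72.51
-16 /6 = -8 /3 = -2.67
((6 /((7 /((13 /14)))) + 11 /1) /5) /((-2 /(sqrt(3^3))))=-867 * sqrt(3) /245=-6.13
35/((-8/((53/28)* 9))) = -2385/32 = -74.53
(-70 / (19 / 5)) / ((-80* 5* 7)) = 1 / 152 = 0.01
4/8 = 1/2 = 0.50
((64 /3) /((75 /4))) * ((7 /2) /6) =0.66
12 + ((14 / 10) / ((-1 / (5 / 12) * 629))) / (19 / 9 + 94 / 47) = 1117083 / 93092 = 12.00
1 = 1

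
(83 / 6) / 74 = 83 / 444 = 0.19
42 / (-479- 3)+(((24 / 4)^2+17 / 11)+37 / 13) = 1389013 / 34463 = 40.30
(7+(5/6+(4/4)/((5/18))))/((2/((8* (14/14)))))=686/15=45.73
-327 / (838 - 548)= -1.13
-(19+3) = -22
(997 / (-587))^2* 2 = 1988018 / 344569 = 5.77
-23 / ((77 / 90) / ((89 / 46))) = -52.01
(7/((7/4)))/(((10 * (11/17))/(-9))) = -306/55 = -5.56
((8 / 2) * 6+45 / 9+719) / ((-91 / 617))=-5071.60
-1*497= -497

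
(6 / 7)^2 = 36 / 49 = 0.73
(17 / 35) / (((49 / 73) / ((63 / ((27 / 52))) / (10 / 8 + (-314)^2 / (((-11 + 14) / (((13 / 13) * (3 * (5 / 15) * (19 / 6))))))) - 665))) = -441715596851 / 917939785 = -481.20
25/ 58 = 0.43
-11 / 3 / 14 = -11 / 42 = -0.26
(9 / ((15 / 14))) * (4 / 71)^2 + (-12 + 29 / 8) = -1683359 / 201640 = -8.35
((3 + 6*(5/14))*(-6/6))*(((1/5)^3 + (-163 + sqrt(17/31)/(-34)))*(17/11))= 1295.64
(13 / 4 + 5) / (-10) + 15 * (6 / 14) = 1569 / 280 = 5.60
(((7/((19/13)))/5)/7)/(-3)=-13/285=-0.05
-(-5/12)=5/12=0.42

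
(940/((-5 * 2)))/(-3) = 94/3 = 31.33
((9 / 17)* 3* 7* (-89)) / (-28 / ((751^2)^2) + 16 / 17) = -5350711790104821 / 5089554047540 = -1051.31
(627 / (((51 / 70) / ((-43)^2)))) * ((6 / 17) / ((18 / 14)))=378712180 / 867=436807.59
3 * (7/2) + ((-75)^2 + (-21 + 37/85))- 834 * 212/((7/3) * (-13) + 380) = 911139331/178330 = 5109.29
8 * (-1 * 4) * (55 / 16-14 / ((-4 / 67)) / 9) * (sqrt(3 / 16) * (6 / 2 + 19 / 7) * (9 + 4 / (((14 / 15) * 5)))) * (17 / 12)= -32610.02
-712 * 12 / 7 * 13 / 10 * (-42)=333216 / 5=66643.20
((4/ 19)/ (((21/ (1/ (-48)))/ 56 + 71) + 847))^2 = 1/ 18275625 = 0.00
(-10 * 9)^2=8100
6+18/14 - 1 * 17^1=-68/7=-9.71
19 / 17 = 1.12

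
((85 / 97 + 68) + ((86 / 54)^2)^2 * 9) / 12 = 363065033 / 34366518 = 10.56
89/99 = 0.90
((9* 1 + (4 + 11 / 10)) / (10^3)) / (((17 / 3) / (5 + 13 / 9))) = 1363 / 85000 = 0.02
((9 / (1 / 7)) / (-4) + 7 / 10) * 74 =-11137 / 10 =-1113.70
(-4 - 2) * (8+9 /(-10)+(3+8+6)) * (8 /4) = -1446 /5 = -289.20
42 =42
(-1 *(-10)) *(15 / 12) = 25 / 2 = 12.50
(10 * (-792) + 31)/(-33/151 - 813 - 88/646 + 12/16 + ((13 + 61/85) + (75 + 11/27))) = 207775906380/19054589023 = 10.90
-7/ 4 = -1.75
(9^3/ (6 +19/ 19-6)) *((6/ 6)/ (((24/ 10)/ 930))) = 564975/ 2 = 282487.50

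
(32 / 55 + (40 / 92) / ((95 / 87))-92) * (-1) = 2187666 / 24035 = 91.02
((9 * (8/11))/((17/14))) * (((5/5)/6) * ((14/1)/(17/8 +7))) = 18816/13651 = 1.38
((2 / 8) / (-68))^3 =-1 / 20123648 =-0.00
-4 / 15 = -0.27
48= 48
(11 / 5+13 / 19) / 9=274 / 855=0.32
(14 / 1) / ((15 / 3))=14 / 5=2.80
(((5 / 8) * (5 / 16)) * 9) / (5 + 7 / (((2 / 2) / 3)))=225 / 3328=0.07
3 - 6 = -3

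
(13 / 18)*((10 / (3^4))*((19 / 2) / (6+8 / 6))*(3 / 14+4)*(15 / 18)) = 364325 / 898128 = 0.41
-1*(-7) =7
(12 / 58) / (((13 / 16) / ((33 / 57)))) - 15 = -106389 / 7163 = -14.85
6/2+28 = 31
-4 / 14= -2 / 7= -0.29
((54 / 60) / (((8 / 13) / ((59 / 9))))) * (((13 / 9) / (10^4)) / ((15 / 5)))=9971 / 21600000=0.00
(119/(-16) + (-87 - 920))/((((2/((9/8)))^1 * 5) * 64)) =-146079/81920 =-1.78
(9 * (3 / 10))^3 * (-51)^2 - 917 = 50278483 / 1000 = 50278.48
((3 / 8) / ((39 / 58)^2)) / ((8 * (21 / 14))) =0.07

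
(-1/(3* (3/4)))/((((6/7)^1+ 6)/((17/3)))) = -119/324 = -0.37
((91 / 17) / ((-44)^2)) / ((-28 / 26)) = -169 / 65824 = -0.00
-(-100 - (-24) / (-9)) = 308 / 3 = 102.67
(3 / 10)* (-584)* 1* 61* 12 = -641232 / 5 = -128246.40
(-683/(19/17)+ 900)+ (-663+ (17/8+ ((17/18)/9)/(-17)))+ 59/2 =-4216693/12312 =-342.49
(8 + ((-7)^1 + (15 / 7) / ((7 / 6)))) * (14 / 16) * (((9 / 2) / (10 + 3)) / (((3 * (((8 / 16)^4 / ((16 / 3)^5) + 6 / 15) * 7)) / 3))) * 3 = 19676528640 / 21374947139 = 0.92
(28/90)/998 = 7/22455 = 0.00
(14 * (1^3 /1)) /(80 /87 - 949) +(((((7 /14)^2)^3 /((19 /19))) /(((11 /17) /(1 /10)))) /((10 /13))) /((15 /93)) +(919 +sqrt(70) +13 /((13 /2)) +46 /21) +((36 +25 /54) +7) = sqrt(70) +5304467909261237 /5487429024000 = 975.02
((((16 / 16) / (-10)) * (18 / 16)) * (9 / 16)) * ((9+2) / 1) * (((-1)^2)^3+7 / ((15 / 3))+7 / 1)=-6.54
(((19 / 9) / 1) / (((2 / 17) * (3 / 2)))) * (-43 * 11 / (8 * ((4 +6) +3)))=-54.41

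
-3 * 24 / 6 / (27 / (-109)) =436 / 9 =48.44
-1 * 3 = -3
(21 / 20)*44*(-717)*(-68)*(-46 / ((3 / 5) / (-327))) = 56470856904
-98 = -98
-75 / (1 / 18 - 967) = 270 / 3481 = 0.08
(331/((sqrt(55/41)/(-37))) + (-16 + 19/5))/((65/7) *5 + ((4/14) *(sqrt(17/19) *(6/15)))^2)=-57009785 *sqrt(2255)/11889867 - 283955/1080897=-227.95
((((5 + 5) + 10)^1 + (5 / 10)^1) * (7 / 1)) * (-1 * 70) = -10045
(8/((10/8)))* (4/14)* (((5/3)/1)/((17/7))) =1.25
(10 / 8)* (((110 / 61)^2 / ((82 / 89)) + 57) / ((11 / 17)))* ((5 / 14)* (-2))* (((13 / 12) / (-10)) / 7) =10204041835 / 7894116384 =1.29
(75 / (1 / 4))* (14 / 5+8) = 3240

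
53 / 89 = 0.60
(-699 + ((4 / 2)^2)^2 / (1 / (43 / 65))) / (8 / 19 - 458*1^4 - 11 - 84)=850193 / 682435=1.25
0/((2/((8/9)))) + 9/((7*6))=3/14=0.21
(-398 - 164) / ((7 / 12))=-6744 / 7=-963.43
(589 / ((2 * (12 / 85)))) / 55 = 37.93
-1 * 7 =-7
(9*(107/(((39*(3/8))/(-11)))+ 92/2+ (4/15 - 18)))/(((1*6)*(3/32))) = -488704/585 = -835.39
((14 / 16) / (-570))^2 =49 / 20793600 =0.00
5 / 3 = 1.67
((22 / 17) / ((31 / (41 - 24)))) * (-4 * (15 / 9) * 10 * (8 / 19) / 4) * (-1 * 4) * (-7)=-246400 / 1767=-139.45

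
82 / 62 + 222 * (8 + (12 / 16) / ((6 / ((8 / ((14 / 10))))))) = 420089 / 217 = 1935.89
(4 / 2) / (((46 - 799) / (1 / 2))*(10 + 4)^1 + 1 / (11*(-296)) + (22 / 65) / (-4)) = -423280 / 4462235733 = -0.00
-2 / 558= -1 / 279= -0.00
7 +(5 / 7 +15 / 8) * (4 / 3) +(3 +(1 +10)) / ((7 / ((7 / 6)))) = 179 / 14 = 12.79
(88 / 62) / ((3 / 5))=220 / 93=2.37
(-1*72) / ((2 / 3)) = -108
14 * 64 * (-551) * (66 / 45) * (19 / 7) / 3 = -655126.76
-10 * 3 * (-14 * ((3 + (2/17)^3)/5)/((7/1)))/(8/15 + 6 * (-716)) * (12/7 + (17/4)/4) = -0.02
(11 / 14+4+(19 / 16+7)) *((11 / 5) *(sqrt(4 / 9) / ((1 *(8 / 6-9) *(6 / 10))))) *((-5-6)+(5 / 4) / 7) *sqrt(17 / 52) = 1614283 *sqrt(221) / 937664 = 25.59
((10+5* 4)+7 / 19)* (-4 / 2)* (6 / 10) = -3462 / 95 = -36.44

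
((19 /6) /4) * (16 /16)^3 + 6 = 163 /24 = 6.79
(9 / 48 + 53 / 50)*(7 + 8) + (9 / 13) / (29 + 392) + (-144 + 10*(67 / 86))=-2212095437 / 18827120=-117.50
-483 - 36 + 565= 46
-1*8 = -8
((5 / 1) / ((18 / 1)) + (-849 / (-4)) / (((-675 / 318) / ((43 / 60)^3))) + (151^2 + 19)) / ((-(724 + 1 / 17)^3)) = -3626700323252891 / 60424536155979600000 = -0.00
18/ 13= 1.38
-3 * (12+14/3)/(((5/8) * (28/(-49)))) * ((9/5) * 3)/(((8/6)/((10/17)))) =5670/17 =333.53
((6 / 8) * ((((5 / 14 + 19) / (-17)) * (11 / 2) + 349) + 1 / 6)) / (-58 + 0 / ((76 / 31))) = -4.43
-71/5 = -14.20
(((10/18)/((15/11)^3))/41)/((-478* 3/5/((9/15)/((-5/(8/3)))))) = 5324/892933875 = 0.00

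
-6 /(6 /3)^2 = -3 /2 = -1.50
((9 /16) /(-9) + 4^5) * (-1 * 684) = -2801493 /4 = -700373.25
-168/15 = -56/5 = -11.20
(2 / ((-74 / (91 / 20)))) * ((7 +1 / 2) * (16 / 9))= -182 / 111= -1.64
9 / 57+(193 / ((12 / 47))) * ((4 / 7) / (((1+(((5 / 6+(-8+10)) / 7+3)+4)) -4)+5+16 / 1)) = 347899 / 20273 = 17.16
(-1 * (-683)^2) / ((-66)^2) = -466489 / 4356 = -107.09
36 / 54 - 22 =-64 / 3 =-21.33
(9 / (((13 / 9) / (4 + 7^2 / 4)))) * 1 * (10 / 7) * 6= 6075 / 7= 867.86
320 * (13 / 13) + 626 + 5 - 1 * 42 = 909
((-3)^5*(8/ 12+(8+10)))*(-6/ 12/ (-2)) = -1134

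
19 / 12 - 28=-317 / 12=-26.42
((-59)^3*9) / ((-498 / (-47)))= -28958439 / 166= -174448.43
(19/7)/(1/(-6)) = -114/7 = -16.29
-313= -313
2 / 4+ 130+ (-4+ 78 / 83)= 21155 / 166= 127.44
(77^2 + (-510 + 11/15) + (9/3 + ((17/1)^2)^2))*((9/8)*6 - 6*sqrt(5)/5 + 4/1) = 14342177/15 - 2668312*sqrt(5)/25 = 717484.05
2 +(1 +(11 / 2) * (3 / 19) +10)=527 / 38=13.87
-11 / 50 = -0.22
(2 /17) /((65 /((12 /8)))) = 3 /1105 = 0.00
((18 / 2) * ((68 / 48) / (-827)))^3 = -132651 / 36198994112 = -0.00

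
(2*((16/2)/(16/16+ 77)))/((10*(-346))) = -2/33735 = -0.00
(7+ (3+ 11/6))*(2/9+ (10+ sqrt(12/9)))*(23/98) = 1633*sqrt(3)/882+ 37559/1323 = 31.60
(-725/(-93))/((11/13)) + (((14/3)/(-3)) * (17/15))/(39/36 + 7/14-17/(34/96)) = 9.25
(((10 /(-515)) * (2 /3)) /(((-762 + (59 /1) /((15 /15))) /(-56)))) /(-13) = 224 /2823951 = 0.00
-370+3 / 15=-1849 / 5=-369.80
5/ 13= 0.38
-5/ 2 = -2.50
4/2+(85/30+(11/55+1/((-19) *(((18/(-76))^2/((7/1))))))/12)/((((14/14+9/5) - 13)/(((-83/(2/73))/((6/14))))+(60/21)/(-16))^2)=413593046612066/5485813209243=75.39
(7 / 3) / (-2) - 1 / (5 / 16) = -131 / 30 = -4.37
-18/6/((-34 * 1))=3/34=0.09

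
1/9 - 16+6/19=-2663/171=-15.57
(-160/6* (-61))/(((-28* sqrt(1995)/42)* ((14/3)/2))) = -488* sqrt(1995)/931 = -23.41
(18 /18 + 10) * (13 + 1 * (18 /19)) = 2915 /19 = 153.42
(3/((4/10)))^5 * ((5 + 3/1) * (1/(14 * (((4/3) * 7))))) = 2278125/1568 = 1452.89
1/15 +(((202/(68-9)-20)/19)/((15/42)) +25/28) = -139673/94164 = -1.48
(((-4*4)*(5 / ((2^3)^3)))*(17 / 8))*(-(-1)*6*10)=-1275 / 64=-19.92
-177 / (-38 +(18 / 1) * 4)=-177 / 34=-5.21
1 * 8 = 8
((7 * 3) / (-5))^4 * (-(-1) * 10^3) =1555848 / 5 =311169.60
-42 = -42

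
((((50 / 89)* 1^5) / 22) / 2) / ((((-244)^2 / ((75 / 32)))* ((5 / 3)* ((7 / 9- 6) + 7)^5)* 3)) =22143375 / 3911490067234816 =0.00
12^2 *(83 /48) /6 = 83 /2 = 41.50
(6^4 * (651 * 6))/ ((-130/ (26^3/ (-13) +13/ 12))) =263022228/ 5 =52604445.60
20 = 20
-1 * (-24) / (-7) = -3.43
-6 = -6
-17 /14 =-1.21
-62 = -62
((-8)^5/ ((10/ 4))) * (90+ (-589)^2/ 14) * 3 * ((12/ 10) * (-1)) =205365510144/ 175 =1173517200.82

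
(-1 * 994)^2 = 988036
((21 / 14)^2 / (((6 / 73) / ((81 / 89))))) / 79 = 17739 / 56248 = 0.32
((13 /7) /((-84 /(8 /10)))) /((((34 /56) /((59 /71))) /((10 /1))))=-6136 /25347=-0.24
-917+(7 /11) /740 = -7464373 /8140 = -917.00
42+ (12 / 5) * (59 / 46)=5184 / 115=45.08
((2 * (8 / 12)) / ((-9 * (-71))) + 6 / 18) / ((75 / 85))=0.38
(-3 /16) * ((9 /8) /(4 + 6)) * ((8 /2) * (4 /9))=-3 /80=-0.04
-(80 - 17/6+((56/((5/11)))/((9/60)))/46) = -4371/46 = -95.02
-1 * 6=-6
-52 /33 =-1.58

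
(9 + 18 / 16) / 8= 1.27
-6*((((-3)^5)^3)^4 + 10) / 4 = -127173474825648610542883299633 / 2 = -63586737412824305271441650000.00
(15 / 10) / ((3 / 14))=7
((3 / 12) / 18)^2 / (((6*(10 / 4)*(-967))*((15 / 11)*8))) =-11 / 9023270400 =-0.00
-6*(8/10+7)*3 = -702/5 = -140.40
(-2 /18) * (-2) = 2 /9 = 0.22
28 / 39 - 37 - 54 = -3521 / 39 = -90.28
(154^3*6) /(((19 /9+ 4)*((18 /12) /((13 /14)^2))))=10306296 /5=2061259.20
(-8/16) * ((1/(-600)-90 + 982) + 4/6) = -178533/400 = -446.33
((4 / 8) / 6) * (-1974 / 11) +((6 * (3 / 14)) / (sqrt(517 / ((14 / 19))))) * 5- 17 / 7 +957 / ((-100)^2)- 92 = -84151311 / 770000 +45 * sqrt(137522) / 68761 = -109.04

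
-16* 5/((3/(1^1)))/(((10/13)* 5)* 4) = -26/15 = -1.73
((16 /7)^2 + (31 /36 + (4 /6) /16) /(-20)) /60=73091 /846720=0.09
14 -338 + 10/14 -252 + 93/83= -333590/581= -574.17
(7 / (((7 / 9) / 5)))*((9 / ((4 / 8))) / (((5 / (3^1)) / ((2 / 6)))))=162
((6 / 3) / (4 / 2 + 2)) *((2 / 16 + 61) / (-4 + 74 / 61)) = -29829 / 2720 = -10.97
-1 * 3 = -3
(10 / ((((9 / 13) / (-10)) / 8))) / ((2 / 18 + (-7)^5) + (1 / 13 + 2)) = 135200 / 1966163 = 0.07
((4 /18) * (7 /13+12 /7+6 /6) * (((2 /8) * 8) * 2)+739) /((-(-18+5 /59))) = 35848931 /865683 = 41.41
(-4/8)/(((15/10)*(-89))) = 1/267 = 0.00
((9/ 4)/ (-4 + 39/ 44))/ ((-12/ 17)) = 1.02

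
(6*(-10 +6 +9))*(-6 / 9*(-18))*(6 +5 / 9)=2360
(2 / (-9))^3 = -8 / 729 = -0.01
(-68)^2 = 4624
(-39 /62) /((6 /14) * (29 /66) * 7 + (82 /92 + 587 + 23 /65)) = -641355 /601112878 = -0.00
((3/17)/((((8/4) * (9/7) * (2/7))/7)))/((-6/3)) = -343/408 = -0.84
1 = 1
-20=-20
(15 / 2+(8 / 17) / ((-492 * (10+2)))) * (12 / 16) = 47047 / 8364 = 5.62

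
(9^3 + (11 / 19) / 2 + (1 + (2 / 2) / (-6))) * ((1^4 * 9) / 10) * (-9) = -1123659 / 190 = -5913.99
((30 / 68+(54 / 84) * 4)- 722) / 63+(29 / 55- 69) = -65878949 / 824670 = -79.89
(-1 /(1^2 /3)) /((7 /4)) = -12 /7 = -1.71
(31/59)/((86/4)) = 62/2537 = 0.02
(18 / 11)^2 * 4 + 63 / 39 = 19389 / 1573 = 12.33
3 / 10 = 0.30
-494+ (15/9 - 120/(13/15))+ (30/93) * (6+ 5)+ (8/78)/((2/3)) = -758155/1209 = -627.09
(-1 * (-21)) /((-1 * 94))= -21 /94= -0.22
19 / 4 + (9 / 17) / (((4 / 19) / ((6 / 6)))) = 247 / 34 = 7.26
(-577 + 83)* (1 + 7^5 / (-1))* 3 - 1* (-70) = 24906562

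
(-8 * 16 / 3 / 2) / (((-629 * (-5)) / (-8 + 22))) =-896 / 9435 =-0.09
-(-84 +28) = 56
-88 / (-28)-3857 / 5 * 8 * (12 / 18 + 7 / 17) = -2374790 / 357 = -6652.07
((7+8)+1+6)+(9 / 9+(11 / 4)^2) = 489 / 16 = 30.56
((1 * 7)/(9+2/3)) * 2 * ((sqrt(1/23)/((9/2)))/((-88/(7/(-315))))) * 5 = 0.00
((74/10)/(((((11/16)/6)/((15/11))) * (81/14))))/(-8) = -2072/1089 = -1.90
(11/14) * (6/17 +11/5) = 341/170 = 2.01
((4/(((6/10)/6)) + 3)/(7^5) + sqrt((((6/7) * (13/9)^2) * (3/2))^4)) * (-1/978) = -4899953/665708463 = -0.01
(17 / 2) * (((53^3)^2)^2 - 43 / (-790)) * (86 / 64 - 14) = -534406173817594412803178241 / 10112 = -52848711809493118354744.68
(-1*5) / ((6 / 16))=-40 / 3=-13.33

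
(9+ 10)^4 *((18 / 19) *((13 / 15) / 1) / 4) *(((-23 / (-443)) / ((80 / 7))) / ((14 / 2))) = 6152523 / 354400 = 17.36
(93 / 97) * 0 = 0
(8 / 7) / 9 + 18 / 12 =205 / 126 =1.63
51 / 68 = 3 / 4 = 0.75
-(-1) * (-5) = -5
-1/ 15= -0.07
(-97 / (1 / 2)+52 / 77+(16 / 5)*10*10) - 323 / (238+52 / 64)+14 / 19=704688900 / 5590123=126.06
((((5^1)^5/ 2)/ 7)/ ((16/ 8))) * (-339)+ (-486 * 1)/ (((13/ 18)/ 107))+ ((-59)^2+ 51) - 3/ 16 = -154781213/ 1456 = -106305.78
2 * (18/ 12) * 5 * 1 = 15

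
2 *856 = 1712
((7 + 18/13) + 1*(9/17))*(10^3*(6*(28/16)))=20685000/221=93597.29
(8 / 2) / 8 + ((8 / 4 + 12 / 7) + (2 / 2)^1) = 73 / 14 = 5.21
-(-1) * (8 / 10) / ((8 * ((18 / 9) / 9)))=9 / 20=0.45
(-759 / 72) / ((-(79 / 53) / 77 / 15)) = 5162465 / 632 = 8168.46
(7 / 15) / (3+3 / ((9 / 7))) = 7 / 80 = 0.09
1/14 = 0.07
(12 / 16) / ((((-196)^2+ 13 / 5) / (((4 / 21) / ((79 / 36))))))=0.00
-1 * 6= -6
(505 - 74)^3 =80062991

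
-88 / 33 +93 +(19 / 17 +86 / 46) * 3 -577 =-477.71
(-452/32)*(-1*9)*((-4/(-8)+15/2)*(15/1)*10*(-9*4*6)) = -32950800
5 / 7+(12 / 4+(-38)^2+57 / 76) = 40557 / 28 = 1448.46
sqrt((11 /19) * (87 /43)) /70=sqrt(781869) /57190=0.02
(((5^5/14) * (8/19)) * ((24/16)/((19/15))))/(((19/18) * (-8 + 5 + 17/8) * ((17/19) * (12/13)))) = -43875000/300713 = -145.90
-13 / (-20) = 13 / 20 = 0.65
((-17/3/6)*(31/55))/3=-527/2970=-0.18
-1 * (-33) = 33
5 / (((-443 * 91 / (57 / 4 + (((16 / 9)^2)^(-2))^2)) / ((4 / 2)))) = -306231653445 / 86571508301824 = -0.00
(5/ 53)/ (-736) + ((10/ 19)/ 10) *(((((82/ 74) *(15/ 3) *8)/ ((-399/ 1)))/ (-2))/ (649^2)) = -590696097925/ 4608624223918176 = -0.00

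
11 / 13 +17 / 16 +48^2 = 479629 / 208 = 2305.91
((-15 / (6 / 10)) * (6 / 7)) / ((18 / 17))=-425 / 21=-20.24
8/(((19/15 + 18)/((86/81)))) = 3440/7803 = 0.44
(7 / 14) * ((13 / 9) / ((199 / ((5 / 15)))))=13 / 10746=0.00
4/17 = 0.24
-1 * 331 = -331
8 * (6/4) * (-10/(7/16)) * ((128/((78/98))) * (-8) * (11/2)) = 25231360/13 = 1940873.85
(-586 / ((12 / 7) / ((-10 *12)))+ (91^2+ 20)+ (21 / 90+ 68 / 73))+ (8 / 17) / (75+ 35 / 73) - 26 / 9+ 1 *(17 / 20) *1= 6070439251361 / 123082380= 49320.13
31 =31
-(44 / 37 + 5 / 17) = -933 / 629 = -1.48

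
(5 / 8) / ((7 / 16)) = 10 / 7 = 1.43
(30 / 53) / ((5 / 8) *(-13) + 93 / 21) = -560 / 3657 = -0.15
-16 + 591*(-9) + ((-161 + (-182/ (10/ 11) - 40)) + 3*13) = -28486/ 5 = -5697.20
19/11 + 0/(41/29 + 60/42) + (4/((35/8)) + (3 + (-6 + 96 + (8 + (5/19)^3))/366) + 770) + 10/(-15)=249757793601/322167230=775.24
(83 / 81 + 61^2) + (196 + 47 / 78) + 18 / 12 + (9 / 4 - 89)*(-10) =10082743 / 2106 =4787.63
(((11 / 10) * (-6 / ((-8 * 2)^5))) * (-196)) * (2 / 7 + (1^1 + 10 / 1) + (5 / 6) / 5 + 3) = -46739 / 2621440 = -0.02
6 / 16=3 / 8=0.38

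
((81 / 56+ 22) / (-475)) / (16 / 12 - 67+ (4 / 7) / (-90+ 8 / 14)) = 1232907 / 1640342200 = 0.00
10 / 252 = 5 / 126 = 0.04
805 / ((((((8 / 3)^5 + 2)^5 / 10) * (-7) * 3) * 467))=-162396983476575 / 9495248762661390354249104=-0.00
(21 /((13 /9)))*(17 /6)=1071 /26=41.19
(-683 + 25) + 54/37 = -24292/37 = -656.54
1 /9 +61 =550 /9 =61.11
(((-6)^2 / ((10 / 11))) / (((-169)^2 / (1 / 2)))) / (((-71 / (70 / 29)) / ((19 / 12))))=-4389 / 117614198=-0.00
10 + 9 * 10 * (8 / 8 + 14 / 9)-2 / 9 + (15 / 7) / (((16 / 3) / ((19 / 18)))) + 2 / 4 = 485255 / 2016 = 240.70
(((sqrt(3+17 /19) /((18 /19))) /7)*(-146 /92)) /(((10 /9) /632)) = -5767*sqrt(1406) /805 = -268.63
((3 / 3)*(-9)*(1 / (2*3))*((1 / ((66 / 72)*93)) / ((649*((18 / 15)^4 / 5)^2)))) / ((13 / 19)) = -185546875 / 805380630912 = -0.00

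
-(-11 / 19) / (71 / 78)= 858 / 1349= 0.64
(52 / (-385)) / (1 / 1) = -52 / 385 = -0.14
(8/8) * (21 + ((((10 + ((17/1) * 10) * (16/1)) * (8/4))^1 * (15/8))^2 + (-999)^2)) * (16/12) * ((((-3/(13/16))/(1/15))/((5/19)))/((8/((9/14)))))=-217110686769/91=-2385831722.74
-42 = -42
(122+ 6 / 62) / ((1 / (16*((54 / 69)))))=1528.86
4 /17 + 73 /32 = 1369 /544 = 2.52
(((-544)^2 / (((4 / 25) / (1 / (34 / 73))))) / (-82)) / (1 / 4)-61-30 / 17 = -135064547 / 697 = -193779.84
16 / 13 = 1.23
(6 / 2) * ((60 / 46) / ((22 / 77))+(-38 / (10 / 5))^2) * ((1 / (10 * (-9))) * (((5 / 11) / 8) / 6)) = -1051 / 9108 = -0.12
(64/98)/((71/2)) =64/3479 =0.02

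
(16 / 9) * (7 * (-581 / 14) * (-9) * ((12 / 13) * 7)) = 390432 / 13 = 30033.23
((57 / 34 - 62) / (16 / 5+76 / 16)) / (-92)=10255 / 124338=0.08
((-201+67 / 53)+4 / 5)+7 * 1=-50863 / 265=-191.94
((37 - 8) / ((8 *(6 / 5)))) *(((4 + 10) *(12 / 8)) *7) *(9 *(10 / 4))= 319725 / 32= 9991.41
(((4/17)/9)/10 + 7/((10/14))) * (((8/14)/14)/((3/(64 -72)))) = -119984/112455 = -1.07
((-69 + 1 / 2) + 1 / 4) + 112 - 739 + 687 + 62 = 215 / 4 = 53.75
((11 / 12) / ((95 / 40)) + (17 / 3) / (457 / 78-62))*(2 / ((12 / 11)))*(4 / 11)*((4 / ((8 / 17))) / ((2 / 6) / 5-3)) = -1511810 / 2745633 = -0.55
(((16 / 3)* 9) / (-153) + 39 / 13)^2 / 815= 18769 / 2119815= 0.01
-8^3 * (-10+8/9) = 41984/9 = 4664.89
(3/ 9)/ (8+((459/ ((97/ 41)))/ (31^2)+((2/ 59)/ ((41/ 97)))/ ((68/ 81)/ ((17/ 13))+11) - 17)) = -212638883389/ 5608070393220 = -0.04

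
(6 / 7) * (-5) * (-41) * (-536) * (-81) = 53401680 / 7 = 7628811.43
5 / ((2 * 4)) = 5 / 8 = 0.62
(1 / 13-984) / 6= -12791 / 78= -163.99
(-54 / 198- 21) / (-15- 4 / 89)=1602 / 1133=1.41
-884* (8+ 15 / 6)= -9282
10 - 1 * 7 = 3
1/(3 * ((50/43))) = 43/150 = 0.29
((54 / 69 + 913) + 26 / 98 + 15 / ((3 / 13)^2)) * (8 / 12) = 8085422 / 10143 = 797.14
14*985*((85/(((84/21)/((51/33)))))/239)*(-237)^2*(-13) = -7275153515175/5258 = -1383635130.31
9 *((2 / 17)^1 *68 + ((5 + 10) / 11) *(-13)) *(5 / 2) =-4815 / 22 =-218.86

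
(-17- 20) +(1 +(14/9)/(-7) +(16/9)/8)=-36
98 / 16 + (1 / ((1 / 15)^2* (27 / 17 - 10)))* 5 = -145993 / 1144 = -127.62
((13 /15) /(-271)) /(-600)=13 /2439000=0.00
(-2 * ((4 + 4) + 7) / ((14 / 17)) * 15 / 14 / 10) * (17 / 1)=-13005 / 196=-66.35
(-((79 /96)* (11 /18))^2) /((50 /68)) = -12837737 /37324800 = -0.34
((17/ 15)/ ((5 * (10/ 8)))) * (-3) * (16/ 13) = -1088/ 1625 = -0.67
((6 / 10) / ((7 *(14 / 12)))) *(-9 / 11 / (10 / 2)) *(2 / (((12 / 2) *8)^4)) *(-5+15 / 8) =1 / 70647808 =0.00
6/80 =3/40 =0.08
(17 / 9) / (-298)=-17 / 2682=-0.01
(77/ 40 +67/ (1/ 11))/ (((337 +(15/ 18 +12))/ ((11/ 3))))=325127/ 41980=7.74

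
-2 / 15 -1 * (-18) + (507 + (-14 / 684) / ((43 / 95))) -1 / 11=524.73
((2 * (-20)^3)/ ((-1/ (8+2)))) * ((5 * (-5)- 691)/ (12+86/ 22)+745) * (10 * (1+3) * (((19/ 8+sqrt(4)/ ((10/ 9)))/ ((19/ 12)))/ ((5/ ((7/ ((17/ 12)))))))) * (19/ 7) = 3770695618560/ 119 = 31686517803.03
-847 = -847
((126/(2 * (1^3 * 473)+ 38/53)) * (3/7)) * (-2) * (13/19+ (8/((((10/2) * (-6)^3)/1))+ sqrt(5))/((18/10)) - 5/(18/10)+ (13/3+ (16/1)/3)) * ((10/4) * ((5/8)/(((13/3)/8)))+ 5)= -189844145/27885312 - 162975 * sqrt(5)/326144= -7.93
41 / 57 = 0.72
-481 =-481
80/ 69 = 1.16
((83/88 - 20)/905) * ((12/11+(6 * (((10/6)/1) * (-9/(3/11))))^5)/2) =18048264866769969/438020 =41204202700.26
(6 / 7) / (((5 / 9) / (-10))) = -108 / 7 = -15.43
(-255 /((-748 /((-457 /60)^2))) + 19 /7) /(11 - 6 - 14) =-1662583 /665280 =-2.50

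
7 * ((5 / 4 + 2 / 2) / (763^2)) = 9 / 332668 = 0.00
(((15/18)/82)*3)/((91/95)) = 0.03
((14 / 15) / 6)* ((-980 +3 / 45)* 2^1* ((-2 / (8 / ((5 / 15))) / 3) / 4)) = 102893 / 48600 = 2.12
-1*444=-444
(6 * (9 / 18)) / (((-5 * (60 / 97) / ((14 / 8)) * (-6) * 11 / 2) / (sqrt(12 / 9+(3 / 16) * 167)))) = 679 * sqrt(4701) / 158400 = 0.29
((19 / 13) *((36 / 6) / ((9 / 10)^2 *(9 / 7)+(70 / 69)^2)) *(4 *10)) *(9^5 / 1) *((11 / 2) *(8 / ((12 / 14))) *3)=138195637039152000 / 89709997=1540470869.03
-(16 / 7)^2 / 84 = -64 / 1029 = -0.06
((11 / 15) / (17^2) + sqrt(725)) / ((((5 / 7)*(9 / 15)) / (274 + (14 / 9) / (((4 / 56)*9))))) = 344806 / 210681 + 783650*sqrt(29) / 243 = 17368.24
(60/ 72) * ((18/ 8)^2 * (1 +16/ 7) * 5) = 15525/ 224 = 69.31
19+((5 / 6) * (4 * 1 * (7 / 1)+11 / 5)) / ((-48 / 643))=-91621 / 288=-318.13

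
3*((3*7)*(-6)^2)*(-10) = -22680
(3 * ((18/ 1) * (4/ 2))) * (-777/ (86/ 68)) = -66352.19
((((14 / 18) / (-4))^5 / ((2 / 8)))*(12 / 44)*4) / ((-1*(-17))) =-16807 / 235566144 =-0.00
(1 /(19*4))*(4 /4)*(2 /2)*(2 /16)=1 /608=0.00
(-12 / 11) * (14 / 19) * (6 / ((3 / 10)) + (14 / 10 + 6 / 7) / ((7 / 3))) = -11208 / 665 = -16.85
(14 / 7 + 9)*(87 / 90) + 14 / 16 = 11.51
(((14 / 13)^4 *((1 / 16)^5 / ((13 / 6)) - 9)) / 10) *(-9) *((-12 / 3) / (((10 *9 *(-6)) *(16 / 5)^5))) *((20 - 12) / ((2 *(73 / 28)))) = 42957076427125 / 116412464333062144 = 0.00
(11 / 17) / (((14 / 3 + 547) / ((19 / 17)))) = 627 / 478295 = 0.00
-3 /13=-0.23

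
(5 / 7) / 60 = 1 / 84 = 0.01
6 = 6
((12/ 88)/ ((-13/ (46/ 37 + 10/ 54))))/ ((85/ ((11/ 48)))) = -0.00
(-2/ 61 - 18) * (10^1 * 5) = -55000/ 61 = -901.64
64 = 64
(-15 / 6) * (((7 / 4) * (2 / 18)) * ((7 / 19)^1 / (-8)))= 245 / 10944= 0.02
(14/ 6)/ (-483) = -1/ 207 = -0.00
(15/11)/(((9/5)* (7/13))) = 325/231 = 1.41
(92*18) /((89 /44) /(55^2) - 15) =-220413600 /1996411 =-110.40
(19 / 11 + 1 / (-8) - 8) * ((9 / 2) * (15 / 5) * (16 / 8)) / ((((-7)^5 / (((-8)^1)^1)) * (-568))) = 15201 / 105010136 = 0.00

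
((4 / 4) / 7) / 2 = 1 / 14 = 0.07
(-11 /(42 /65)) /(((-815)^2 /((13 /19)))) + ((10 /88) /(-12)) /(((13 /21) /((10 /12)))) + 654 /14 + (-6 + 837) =10137518986333 /11550075680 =877.70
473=473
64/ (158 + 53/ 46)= 2944/ 7321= 0.40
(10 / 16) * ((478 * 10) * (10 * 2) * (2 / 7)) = 119500 / 7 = 17071.43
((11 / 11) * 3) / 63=1 / 21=0.05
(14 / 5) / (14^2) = 1 / 70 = 0.01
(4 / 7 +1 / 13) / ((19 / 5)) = 295 / 1729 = 0.17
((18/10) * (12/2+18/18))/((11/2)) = 126/55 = 2.29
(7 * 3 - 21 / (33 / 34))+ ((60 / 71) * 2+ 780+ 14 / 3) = 1840943 / 2343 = 785.72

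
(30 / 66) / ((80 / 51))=51 / 176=0.29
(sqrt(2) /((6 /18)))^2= 18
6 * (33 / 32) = 99 / 16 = 6.19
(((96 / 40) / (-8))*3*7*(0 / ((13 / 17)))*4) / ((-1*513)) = 0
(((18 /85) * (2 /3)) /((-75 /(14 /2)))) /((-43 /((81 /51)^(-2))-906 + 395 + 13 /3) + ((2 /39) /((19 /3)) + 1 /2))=705432 /32905369625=0.00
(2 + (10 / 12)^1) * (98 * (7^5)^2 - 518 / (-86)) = 6745320630755 / 86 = 78433960822.73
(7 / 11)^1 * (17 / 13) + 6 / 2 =548 / 143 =3.83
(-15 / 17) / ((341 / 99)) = -135 / 527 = -0.26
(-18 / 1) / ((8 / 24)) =-54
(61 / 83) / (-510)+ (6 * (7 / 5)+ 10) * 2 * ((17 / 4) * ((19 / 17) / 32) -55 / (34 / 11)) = -219900107 / 338640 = -649.36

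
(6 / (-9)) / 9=-2 / 27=-0.07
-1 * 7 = -7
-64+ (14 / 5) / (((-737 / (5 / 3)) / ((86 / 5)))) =-708724 / 11055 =-64.11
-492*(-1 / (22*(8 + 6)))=123 / 77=1.60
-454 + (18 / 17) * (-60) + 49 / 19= -166329 / 323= -514.95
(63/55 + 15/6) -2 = 181/110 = 1.65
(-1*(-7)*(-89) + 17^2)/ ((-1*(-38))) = -167/ 19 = -8.79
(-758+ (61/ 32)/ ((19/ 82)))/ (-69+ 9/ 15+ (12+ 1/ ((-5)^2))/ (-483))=393180975/ 35882032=10.96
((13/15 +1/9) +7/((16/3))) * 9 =1649/80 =20.61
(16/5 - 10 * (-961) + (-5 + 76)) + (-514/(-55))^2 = 29558901/3025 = 9771.54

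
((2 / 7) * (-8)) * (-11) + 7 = 225 / 7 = 32.14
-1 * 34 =-34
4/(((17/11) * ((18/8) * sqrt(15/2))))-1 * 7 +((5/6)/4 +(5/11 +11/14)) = -10259/1848 +176 * sqrt(30)/2295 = -5.13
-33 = -33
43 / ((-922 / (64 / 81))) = -1376 / 37341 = -0.04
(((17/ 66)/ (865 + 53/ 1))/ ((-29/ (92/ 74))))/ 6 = -23/ 11472516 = -0.00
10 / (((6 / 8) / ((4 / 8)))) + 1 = 23 / 3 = 7.67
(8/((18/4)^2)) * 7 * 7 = 19.36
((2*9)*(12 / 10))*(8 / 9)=96 / 5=19.20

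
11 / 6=1.83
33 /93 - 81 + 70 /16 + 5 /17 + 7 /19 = -6056473 /80104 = -75.61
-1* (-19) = 19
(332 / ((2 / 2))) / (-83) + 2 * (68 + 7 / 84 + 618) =8209 / 6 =1368.17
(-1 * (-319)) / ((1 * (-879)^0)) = 319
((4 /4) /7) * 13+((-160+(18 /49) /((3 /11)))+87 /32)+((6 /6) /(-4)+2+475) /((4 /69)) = 12653541 /1568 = 8069.86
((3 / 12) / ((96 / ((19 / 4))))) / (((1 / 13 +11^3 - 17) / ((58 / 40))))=7163 / 524789760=0.00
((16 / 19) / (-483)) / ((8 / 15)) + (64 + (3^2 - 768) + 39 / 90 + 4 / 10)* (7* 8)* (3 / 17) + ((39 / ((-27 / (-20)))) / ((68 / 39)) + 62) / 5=-5338853837 / 780045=-6844.29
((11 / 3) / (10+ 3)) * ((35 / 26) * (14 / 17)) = 2695 / 8619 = 0.31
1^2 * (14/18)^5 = 16807/59049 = 0.28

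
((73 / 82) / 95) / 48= 73 / 373920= 0.00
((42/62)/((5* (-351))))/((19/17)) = -119/344565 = -0.00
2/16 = 0.12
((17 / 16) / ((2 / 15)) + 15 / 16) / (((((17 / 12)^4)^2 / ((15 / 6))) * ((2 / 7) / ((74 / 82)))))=1239808550400 / 286006055081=4.33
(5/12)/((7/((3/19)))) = 5/532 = 0.01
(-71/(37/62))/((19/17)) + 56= -35466/703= -50.45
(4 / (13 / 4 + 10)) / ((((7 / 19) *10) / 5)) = 152 / 371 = 0.41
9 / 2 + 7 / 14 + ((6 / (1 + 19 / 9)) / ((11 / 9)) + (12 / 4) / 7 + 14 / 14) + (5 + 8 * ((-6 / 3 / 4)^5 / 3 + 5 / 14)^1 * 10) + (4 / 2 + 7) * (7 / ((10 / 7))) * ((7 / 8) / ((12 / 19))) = 101.84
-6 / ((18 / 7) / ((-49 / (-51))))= -343 / 153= -2.24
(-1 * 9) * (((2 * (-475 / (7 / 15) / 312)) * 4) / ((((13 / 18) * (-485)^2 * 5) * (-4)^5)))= -1539 / 5698993664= -0.00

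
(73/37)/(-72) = -0.03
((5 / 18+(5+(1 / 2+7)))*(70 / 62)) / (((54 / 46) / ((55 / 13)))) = 5091625 / 97929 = 51.99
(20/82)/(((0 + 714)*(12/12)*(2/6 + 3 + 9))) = 5/180523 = 0.00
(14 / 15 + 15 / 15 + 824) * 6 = 4955.60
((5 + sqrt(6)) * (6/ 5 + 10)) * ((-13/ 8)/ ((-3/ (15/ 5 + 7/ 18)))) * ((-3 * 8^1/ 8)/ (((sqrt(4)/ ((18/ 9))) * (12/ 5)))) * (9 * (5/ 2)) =-138775/ 48 -27755 * sqrt(6)/ 48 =-4307.51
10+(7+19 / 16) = 291 / 16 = 18.19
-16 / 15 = -1.07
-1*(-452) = 452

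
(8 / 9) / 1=8 / 9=0.89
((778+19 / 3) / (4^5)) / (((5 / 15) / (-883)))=-2077699 / 1024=-2029.00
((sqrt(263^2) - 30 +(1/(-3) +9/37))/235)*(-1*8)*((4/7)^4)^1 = -52946944/62630085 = -0.85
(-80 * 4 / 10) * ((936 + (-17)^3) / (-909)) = -127264 / 909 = -140.00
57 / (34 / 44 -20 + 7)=-1254 / 269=-4.66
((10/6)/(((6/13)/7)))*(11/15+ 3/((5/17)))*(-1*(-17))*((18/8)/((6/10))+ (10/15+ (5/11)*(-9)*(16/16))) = 2727361/1782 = 1530.51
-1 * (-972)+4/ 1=976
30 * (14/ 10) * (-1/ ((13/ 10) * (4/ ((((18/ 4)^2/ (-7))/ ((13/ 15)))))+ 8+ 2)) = -127575/ 25643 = -4.98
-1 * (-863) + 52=915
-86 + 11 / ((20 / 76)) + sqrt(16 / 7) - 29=-366 / 5 + 4 * sqrt(7) / 7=-71.69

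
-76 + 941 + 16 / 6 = 2603 / 3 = 867.67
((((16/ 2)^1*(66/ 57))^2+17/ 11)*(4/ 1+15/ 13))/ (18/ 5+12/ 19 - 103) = -116202455/ 25493611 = -4.56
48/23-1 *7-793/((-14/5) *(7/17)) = 1539241/2254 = 682.89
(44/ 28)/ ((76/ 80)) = 220/ 133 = 1.65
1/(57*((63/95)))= 5/189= 0.03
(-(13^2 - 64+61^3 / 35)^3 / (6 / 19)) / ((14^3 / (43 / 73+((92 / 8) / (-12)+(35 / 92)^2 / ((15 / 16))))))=70985700.88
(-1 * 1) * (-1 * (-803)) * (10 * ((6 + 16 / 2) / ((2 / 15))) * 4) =-3372600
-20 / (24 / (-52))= 130 / 3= 43.33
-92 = -92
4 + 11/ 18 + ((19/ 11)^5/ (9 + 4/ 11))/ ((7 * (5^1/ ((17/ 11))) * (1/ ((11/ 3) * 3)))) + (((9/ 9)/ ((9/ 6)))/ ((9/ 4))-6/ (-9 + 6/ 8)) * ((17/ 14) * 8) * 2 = 72095209247/ 2850163470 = 25.30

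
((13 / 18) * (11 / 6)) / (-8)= -143 / 864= -0.17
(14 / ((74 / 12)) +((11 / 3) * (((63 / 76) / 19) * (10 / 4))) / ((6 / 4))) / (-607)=-135541 / 32430796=-0.00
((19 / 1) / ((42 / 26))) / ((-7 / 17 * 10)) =-4199 / 1470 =-2.86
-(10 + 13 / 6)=-73 / 6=-12.17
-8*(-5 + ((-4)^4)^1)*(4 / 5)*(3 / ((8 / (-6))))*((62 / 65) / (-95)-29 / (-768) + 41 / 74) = 76868636799 / 36556000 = 2102.76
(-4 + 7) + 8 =11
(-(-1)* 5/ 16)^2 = 25/ 256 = 0.10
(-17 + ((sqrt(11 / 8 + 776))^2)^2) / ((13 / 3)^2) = 348073857 / 10816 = 32181.38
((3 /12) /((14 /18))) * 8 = 18 /7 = 2.57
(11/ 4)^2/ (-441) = -121/ 7056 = -0.02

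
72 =72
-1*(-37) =37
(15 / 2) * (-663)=-9945 / 2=-4972.50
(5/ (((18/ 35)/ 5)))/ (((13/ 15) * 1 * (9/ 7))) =30625/ 702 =43.63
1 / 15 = 0.07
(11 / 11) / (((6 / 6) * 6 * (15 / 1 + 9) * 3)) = 1 / 432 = 0.00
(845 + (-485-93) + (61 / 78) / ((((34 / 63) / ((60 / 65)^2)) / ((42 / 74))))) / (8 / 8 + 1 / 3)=200.78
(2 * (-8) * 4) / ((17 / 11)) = -704 / 17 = -41.41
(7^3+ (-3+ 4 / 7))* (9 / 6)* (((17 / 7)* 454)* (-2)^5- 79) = -885163704 / 49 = -18064565.39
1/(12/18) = 3/2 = 1.50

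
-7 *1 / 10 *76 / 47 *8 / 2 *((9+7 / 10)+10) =-104804 / 1175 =-89.19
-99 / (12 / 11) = -363 / 4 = -90.75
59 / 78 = 0.76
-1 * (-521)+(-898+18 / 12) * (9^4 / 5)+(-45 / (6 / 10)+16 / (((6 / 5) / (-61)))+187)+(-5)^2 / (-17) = -600050243 / 510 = -1176569.10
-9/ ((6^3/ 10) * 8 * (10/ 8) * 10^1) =-0.00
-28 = -28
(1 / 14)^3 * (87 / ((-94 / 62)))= -2697 / 128968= -0.02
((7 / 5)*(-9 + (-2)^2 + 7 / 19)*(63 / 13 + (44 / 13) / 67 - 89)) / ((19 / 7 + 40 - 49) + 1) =-315871248 / 3061565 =-103.17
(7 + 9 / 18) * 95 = 1425 / 2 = 712.50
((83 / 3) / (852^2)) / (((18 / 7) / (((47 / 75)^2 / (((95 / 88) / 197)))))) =2781190643 / 2618358412500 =0.00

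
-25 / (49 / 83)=-2075 / 49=-42.35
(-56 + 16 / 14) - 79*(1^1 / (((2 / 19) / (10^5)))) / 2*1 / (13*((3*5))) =-52549976 / 273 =-192490.75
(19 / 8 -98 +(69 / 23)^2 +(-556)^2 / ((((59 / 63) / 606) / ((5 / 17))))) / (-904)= -65082.28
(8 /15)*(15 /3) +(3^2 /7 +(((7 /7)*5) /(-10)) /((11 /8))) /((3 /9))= 1255 /231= 5.43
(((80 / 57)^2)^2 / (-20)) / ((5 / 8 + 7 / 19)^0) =-2048000 / 10556001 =-0.19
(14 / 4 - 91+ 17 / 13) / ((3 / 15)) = -11205 / 26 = -430.96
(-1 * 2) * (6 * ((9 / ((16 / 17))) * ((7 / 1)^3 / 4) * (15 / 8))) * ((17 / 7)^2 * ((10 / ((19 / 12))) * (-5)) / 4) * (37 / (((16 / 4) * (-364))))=-5521597875 / 252928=-21830.71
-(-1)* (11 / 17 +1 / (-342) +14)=85141 / 5814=14.64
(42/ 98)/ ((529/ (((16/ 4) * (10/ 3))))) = 40/ 3703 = 0.01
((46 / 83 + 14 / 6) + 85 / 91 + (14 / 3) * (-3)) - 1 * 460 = -10653772 / 22659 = -470.18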